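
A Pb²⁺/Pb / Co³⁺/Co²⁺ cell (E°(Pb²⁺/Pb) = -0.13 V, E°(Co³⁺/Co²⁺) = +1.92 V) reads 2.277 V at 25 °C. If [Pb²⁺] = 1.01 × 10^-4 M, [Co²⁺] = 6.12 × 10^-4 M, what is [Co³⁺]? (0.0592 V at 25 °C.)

0.042 M

From the Nernst equation, log Q = n(E° − E)/0.0592 = 2(2.05 − 2.277)/0.0592 = -7.669, so Q = 2.14 × 10^-8.
With Q = [Pb²⁺]·[Co²⁺]^2/[Co³⁺]^2 and the known concentrations, [Co³⁺]^2 in the denominator gives [Co³⁺] = 0.042 M.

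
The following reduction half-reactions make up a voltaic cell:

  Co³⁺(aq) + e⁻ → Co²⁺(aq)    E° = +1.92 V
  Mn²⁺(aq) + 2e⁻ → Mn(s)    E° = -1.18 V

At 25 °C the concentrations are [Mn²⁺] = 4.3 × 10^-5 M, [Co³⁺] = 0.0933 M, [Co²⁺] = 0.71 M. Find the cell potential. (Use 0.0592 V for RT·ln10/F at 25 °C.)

3.18 V

The Co³⁺/Co²⁺ couple has the higher reduction potential and acts as the cathode, so E°_cell = +1.92 − (-1.18) = 3.10 V.
Balancing electrons gives n = 2; the reaction quotient is Q = [Mn²⁺]·[Co²⁺]^2/[Co³⁺]^2 = 0.00249.
At 25 °C, E = E° − (0.0592/n) log Q = 3.10 − (0.0592/2)(-2.604) = 3.100 + 0.077 = 3.177 V.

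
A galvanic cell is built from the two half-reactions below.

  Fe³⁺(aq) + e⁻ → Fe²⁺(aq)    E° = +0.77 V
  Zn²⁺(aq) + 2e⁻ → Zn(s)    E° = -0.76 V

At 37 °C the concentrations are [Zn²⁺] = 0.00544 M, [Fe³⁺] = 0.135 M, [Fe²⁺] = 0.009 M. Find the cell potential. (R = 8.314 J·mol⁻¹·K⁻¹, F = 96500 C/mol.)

1.67 V

The Fe³⁺/Fe²⁺ couple has the higher reduction potential and acts as the cathode, so E°_cell = +0.77 − (-0.76) = 1.53 V.
Balancing electrons gives n = 2; the reaction quotient is Q = [Zn²⁺]·[Fe²⁺]^2/[Fe³⁺]^2 = 2.42 × 10^-5.
E = E° − (RT/nF) ln Q = 1.53 − (8.314×310)/(2×96500) × (-10.630) = 1.530 + 0.142 = 1.672 V.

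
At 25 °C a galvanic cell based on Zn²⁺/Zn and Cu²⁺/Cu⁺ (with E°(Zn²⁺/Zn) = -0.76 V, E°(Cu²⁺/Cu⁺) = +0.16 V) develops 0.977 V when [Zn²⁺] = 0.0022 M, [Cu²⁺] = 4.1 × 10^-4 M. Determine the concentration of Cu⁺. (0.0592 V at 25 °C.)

From the Nernst equation, log Q = n(E° − E)/0.0592 = 2(0.92 − 0.977)/0.0592 = -1.926, so Q = 0.0119.
With Q = [Zn²⁺]·[Cu⁺]^2/[Cu²⁺]^2 and the known concentrations, [Cu⁺]^2 in the numerator gives [Cu⁺] = 9.5 × 10^-4 M.

9.5 × 10^-4 M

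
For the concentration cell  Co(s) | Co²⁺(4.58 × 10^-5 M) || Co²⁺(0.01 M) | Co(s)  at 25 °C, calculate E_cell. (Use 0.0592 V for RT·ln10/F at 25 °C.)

0.069 V

Both half-cells are Co²⁺/Co, so E°_cell = 0. The concentrated side is the cathode; the cell reaction moves Co²⁺ from high to low concentration with n = 2.
Q = [Co²⁺]_dilute/[Co²⁺]_conc = 4.58 × 10^-5/0.01 = 0.00458.
E = 0 − (0.0592/2) log Q = −(0.0592/2)(-2.339) = 0.0692 V.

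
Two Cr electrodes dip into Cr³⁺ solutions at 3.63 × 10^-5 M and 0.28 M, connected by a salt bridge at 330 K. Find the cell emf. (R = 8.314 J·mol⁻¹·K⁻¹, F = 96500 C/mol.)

Both half-cells are Cr³⁺/Cr, so E°_cell = 0. The concentrated side is the cathode; the cell reaction moves Cr³⁺ from high to low concentration with n = 3.
Q = [Cr³⁺]_dilute/[Cr³⁺]_conc = 3.63 × 10^-5/0.28 = 1.3 × 10^-4.
E = 0 − (RT/nF) ln Q = −((8.314×330)/(3×96500))(-8.951) = 0.0848 V.

0.085 V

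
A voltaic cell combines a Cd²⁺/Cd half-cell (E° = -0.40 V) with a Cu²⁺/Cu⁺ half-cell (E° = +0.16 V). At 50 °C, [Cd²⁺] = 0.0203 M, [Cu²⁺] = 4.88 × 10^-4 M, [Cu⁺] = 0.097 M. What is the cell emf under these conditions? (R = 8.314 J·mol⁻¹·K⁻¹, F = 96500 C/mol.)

0.467 V

The Cu²⁺/Cu⁺ couple has the higher reduction potential and acts as the cathode, so E°_cell = +0.16 − (-0.40) = 0.56 V.
Balancing electrons gives n = 2; the reaction quotient is Q = [Cd²⁺]·[Cu⁺]^2/[Cu²⁺]^2 = 802.
E = E° − (RT/nF) ln Q = 0.56 − (8.314×323)/(2×96500) × (6.687) = 0.560 − 0.093 = 0.467 V.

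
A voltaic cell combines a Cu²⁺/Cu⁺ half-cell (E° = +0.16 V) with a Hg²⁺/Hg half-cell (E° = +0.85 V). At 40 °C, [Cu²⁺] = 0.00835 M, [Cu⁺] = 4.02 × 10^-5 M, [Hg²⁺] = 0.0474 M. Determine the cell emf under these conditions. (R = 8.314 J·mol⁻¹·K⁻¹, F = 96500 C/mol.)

The Hg²⁺/Hg couple has the higher reduction potential and acts as the cathode, so E°_cell = +0.85 − (+0.16) = 0.69 V.
Balancing electrons gives n = 2; the reaction quotient is Q = [Cu²⁺]^2/([Cu⁺]^2·[Hg²⁺]) = 9.1 × 10^5.
E = E° − (RT/nF) ln Q = 0.69 − (8.314×313)/(2×96500) × (13.721) = 0.690 − 0.185 = 0.505 V.

0.505 V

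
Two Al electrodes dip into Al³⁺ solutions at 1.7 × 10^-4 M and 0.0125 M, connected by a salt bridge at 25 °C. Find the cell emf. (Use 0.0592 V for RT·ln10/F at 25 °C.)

0.037 V

Both half-cells are Al³⁺/Al, so E°_cell = 0. The concentrated side is the cathode; the cell reaction moves Al³⁺ from high to low concentration with n = 3.
Q = [Al³⁺]_dilute/[Al³⁺]_conc = 1.7 × 10^-4/0.0125 = 0.0136.
E = 0 − (0.0592/3) log Q = −(0.0592/3)(-1.866) = 0.0368 V.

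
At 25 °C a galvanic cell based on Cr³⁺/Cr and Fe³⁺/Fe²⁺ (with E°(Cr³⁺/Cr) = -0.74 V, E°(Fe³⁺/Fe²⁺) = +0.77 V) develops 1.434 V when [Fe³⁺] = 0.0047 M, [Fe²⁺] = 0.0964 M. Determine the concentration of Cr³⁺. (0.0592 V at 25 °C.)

From the Nernst equation, log Q = n(E° − E)/0.0592 = 3(1.51 − 1.434)/0.0592 = 3.851, so Q = 7100.
With Q = [Cr³⁺]·[Fe²⁺]^3/[Fe³⁺]^3 and the known concentrations, [Cr³⁺] in the numerator gives [Cr³⁺] = 0.82 M.

0.82 M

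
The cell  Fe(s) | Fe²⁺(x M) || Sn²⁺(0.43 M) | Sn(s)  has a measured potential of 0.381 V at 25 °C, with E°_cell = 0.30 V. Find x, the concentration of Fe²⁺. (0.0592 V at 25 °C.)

From the Nernst equation, log Q = n(E° − E)/0.0592 = 2(0.30 − 0.381)/0.0592 = -2.736, so Q = 0.00183.
With Q = [Fe²⁺]/[Sn²⁺] and the known concentrations, [Fe²⁺] in the numerator gives [Fe²⁺] = 7.9 × 10^-4 M.

7.9 × 10^-4 M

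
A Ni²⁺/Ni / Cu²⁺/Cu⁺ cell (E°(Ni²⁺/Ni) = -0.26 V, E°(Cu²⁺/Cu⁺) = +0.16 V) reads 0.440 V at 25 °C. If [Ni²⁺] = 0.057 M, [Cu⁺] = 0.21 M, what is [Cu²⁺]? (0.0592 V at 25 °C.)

0.11 M

From the Nernst equation, log Q = n(E° − E)/0.0592 = 2(0.42 − 0.440)/0.0592 = -0.676, so Q = 0.211.
With Q = [Ni²⁺]·[Cu⁺]^2/[Cu²⁺]^2 and the known concentrations, [Cu²⁺]^2 in the denominator gives [Cu²⁺] = 0.11 M.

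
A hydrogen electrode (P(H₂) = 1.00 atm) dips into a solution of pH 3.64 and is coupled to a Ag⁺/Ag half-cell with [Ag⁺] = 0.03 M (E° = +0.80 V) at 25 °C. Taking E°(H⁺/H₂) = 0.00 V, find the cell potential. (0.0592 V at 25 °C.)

0.93 V

The Ag⁺/Ag couple is the cathode, so E°_cell = 0.80 V; n = 2.
[H⁺] = 10^(−3.64) = 2.3 × 10^-4 M, and Q = [H⁺]^2 / ([Ag⁺]^2·P(H₂)) = 5.83 × 10^-5.
E = E° − (0.0592/2) log Q = 0.80 − (0.0592/2)(-4.234) = 0.925 V.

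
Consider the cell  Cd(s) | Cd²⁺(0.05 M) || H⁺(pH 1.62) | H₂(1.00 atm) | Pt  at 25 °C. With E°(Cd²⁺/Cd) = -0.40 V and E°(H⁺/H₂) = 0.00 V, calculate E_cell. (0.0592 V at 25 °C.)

0.34 V

The hydrogen couple is the cathode, so E°_cell = 0.40 V; n = 2.
[H⁺] = 10^(−1.62) = 0.024 M, and Q = [Cd²⁺]·P(H₂) / [H⁺]^2 = 86.9.
E = E° − (0.0592/2) log Q = 0.40 − (0.0592/2)(1.939) = 0.343 V.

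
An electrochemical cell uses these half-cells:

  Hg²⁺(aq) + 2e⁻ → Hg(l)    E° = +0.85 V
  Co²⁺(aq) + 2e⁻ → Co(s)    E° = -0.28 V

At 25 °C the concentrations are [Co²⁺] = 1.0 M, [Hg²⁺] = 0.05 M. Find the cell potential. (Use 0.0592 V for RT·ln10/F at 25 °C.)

The Hg²⁺/Hg couple has the higher reduction potential and acts as the cathode, so E°_cell = +0.85 − (-0.28) = 1.13 V.
Balancing electrons gives n = 2; the reaction quotient is Q = [Co²⁺]/[Hg²⁺] = 20.0.
At 25 °C, E = E° − (0.0592/n) log Q = 1.13 − (0.0592/2)(1.301) = 1.130 − 0.039 = 1.091 V.

1.09 V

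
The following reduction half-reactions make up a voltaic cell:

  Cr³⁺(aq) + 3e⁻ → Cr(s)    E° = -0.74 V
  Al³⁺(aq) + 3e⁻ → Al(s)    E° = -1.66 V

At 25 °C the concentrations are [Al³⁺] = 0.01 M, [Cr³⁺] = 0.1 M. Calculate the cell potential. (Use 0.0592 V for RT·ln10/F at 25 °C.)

0.940 V

The Cr³⁺/Cr couple has the higher reduction potential and acts as the cathode, so E°_cell = -0.74 − (-1.66) = 0.92 V.
Balancing electrons gives n = 3; the reaction quotient is Q = [Al³⁺]/[Cr³⁺] = 0.100.
At 25 °C, E = E° − (0.0592/n) log Q = 0.92 − (0.0592/3)(-1.000) = 0.920 + 0.020 = 0.940 V.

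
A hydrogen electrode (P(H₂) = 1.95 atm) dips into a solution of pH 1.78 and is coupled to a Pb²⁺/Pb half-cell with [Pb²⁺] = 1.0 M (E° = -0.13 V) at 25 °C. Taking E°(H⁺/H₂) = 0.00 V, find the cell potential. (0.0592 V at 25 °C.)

0.016 V

The hydrogen couple is the cathode, so E°_cell = 0.13 V; n = 2.
[H⁺] = 10^(−1.78) = 0.017 M, and Q = [Pb²⁺]·P(H₂) / [H⁺]^2 = 7080.
E = E° − (0.0592/2) log Q = 0.13 − (0.0592/2)(3.850) = 0.016 V.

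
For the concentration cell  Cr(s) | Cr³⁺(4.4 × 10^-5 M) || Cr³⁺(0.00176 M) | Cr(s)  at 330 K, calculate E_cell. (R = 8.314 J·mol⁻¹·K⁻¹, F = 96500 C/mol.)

Both half-cells are Cr³⁺/Cr, so E°_cell = 0. The concentrated side is the cathode; the cell reaction moves Cr³⁺ from high to low concentration with n = 3.
Q = [Cr³⁺]_dilute/[Cr³⁺]_conc = 4.4 × 10^-5/0.00176 = 0.0250.
E = 0 − (RT/nF) ln Q = −((8.314×330)/(3×96500))(-3.689) = 0.0350 V.

0.035 V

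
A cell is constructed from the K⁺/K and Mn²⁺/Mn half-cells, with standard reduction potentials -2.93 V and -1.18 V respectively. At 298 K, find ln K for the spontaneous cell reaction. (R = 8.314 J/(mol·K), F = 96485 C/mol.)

E°_cell = -1.18 − (-2.93) = 1.75 V, with n = 2 electrons transferred.
At equilibrium E = 0, so the Nernst equation gives ln K = nFE°/RT = (2)(96485)(1.75)/((8.314)(298)) = 136.30.

ln K = 136.3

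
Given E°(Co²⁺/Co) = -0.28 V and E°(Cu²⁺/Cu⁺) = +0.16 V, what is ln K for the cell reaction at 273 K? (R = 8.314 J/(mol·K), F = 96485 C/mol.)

E°_cell = +0.16 − (-0.28) = 0.44 V, with n = 2 electrons transferred.
At equilibrium E = 0, so the Nernst equation gives ln K = nFE°/RT = (2)(96485)(0.44)/((8.314)(273)) = 37.41.

ln K = 37.4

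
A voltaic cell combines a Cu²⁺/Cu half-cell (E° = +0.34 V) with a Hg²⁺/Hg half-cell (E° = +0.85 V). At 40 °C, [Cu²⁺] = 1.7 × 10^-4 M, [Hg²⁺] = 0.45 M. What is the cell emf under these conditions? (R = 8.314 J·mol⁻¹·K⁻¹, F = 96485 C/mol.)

0.616 V

The Hg²⁺/Hg couple has the higher reduction potential and acts as the cathode, so E°_cell = +0.85 − (+0.34) = 0.51 V.
Balancing electrons gives n = 2; the reaction quotient is Q = [Cu²⁺]/[Hg²⁺] = 3.78 × 10^-4.
E = E° − (RT/nF) ln Q = 0.51 − (8.314×313)/(2×96485) × (-7.881) = 0.510 + 0.106 = 0.616 V.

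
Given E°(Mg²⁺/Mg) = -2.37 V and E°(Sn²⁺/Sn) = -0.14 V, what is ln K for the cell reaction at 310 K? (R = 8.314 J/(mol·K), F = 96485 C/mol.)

ln K = 167.0

E°_cell = -0.14 − (-2.37) = 2.23 V, with n = 2 electrons transferred.
At equilibrium E = 0, so the Nernst equation gives ln K = nFE°/RT = (2)(96485)(2.23)/((8.314)(310)) = 166.96.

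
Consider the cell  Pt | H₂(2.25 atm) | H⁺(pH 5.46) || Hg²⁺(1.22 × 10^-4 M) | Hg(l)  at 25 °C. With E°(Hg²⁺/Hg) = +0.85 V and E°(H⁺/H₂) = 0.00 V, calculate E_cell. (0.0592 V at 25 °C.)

1.07 V

The Hg²⁺/Hg couple is the cathode, so E°_cell = 0.85 V; n = 2.
[H⁺] = 10^(−5.46) = 3.5 × 10^-6 M, and Q = [H⁺]^2 / ([Hg²⁺]·P(H₂)) = 4.38 × 10^-8.
E = E° − (0.0592/2) log Q = 0.85 − (0.0592/2)(-7.359) = 1.068 V.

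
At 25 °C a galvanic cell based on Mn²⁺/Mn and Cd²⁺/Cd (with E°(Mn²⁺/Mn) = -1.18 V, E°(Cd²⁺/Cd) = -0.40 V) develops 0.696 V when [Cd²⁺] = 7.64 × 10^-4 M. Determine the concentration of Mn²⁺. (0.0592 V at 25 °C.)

0.53 M

From the Nernst equation, log Q = n(E° − E)/0.0592 = 2(0.78 − 0.696)/0.0592 = 2.838, so Q = 688.
With Q = [Mn²⁺]/[Cd²⁺] and the known concentrations, [Mn²⁺] in the numerator gives [Mn²⁺] = 0.53 M.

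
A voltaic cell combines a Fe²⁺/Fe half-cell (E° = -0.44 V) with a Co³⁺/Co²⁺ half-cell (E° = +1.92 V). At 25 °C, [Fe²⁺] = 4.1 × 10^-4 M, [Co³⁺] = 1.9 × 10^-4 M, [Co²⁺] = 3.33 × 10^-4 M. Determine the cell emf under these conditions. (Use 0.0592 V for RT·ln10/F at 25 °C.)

2.45 V

The Co³⁺/Co²⁺ couple has the higher reduction potential and acts as the cathode, so E°_cell = +1.92 − (-0.44) = 2.36 V.
Balancing electrons gives n = 2; the reaction quotient is Q = [Fe²⁺]·[Co²⁺]^2/[Co³⁺]^2 = 0.00126.
At 25 °C, E = E° − (0.0592/n) log Q = 2.36 − (0.0592/2)(-2.900) = 2.360 + 0.086 = 2.446 V.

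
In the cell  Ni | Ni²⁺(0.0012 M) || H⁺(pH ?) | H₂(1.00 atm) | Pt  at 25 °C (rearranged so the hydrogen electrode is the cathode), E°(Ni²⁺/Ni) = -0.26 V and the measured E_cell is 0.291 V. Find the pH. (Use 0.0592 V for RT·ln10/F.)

E°_cell = 0.26 V and n = 2.
log Q = n(E° − E)/0.0592 = 2×(0.26 − 0.291)/0.0592 = -1.047.
With Q = [Ni²⁺]·P(H₂) / [H⁺]^2, solving for [H⁺] gives log[H⁺] = -0.937, so pH = 0.94.

pH = 0.94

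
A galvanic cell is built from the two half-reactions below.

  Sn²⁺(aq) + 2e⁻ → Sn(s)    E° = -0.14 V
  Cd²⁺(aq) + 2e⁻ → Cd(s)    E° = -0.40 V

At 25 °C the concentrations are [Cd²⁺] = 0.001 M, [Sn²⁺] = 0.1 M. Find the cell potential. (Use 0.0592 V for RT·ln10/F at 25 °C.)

0.319 V

The Sn²⁺/Sn couple has the higher reduction potential and acts as the cathode, so E°_cell = -0.14 − (-0.40) = 0.26 V.
Balancing electrons gives n = 2; the reaction quotient is Q = [Cd²⁺]/[Sn²⁺] = 0.0100.
At 25 °C, E = E° − (0.0592/n) log Q = 0.26 − (0.0592/2)(-2.000) = 0.260 + 0.059 = 0.319 V.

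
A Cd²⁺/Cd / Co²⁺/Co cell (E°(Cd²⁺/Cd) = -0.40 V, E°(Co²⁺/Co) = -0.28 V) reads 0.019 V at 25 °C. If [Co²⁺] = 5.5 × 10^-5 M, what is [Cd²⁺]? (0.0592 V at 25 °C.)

From the Nernst equation, log Q = n(E° − E)/0.0592 = 2(0.12 − 0.019)/0.0592 = 3.412, so Q = 2580.
With Q = [Cd²⁺]/[Co²⁺] and the known concentrations, [Cd²⁺] in the numerator gives [Cd²⁺] = 0.14 M.

0.14 M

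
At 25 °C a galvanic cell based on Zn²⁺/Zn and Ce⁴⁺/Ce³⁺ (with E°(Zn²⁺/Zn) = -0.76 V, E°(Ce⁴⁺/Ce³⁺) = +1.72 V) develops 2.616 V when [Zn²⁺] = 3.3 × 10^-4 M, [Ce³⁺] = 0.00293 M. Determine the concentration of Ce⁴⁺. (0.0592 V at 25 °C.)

0.011 M

From the Nernst equation, log Q = n(E° − E)/0.0592 = 2(2.48 − 2.616)/0.0592 = -4.595, so Q = 2.54 × 10^-5.
With Q = [Zn²⁺]·[Ce³⁺]^2/[Ce⁴⁺]^2 and the known concentrations, [Ce⁴⁺]^2 in the denominator gives [Ce⁴⁺] = 0.011 M.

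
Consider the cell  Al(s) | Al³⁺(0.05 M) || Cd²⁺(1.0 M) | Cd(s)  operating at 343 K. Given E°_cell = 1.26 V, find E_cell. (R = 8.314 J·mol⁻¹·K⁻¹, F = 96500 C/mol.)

1.29 V

Balancing electrons gives n = 6; the reaction quotient is Q = [Al³⁺]^2/[Cd²⁺]^3 = 0.00250.
E = E° − (RT/nF) ln Q = 1.26 − (8.314×343)/(6×96500) × (-5.991) = 1.260 + 0.030 = 1.290 V.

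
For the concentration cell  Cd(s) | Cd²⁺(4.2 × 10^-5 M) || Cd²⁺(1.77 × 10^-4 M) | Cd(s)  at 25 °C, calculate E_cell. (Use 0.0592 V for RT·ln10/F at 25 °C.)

Both half-cells are Cd²⁺/Cd, so E°_cell = 0. The concentrated side is the cathode; the cell reaction moves Cd²⁺ from high to low concentration with n = 2.
Q = [Cd²⁺]_dilute/[Cd²⁺]_conc = 4.2 × 10^-5/1.77 × 10^-4 = 0.237.
E = 0 − (0.0592/2) log Q = −(0.0592/2)(-0.625) = 0.0185 V.

0.019 V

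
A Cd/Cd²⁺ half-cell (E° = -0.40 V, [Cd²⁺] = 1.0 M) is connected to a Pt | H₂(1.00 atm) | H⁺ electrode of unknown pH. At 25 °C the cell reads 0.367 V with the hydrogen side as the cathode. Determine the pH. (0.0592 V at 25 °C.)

E°_cell = 0.40 V and n = 2.
log Q = n(E° − E)/0.0592 = 2×(0.40 − 0.367)/0.0592 = 1.115.
With Q = [Cd²⁺]·P(H₂) / [H⁺]^2, solving for [H⁺] gives log[H⁺] = -0.557, so pH = 0.56.

pH = 0.56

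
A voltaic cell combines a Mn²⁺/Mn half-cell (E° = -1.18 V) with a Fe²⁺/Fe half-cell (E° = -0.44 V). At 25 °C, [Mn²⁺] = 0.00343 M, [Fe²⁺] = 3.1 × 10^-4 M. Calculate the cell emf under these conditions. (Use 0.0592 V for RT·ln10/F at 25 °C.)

The Fe²⁺/Fe couple has the higher reduction potential and acts as the cathode, so E°_cell = -0.44 − (-1.18) = 0.74 V.
Balancing electrons gives n = 2; the reaction quotient is Q = [Mn²⁺]/[Fe²⁺] = 11.1.
At 25 °C, E = E° − (0.0592/n) log Q = 0.74 − (0.0592/2)(1.044) = 0.740 − 0.031 = 0.709 V.

0.709 V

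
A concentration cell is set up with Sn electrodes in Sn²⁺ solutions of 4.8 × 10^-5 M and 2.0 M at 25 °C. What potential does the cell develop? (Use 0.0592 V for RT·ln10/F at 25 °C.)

0.14 V

Both half-cells are Sn²⁺/Sn, so E°_cell = 0. The concentrated side is the cathode; the cell reaction moves Sn²⁺ from high to low concentration with n = 2.
Q = [Sn²⁺]_dilute/[Sn²⁺]_conc = 4.8 × 10^-5/2.0 = 2.4 × 10^-5.
E = 0 − (0.0592/2) log Q = −(0.0592/2)(-4.620) = 0.1368 V.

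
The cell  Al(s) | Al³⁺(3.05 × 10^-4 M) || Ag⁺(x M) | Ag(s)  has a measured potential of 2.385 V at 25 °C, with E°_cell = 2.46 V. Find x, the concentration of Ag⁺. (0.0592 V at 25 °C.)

From the Nernst equation, log Q = n(E° − E)/0.0592 = 3(2.46 − 2.385)/0.0592 = 3.801, so Q = 6320.
With Q = [Al³⁺]/[Ag⁺]^3 and the known concentrations, [Ag⁺]^3 in the denominator gives [Ag⁺] = 0.0036 M.

0.0036 M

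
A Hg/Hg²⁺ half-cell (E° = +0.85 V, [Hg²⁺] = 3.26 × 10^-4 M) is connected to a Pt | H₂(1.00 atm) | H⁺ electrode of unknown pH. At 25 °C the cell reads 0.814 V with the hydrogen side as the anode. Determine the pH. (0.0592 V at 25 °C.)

E°_cell = 0.85 V and n = 2.
log Q = n(E° − E)/0.0592 = 2×(0.85 − 0.814)/0.0592 = 1.216.
With Q = [H⁺]^2 / ([Hg²⁺]·P(H₂)), solving for [H⁺] gives log[H⁺] = -1.135, so pH = 1.14.

pH = 1.14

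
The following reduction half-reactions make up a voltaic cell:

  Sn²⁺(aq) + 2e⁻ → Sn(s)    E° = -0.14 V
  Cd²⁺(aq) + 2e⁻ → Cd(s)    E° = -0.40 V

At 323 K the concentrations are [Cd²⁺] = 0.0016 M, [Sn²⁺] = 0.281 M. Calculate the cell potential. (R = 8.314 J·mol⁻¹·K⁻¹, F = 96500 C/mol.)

The Sn²⁺/Sn couple has the higher reduction potential and acts as the cathode, so E°_cell = -0.14 − (-0.40) = 0.26 V.
Balancing electrons gives n = 2; the reaction quotient is Q = [Cd²⁺]/[Sn²⁺] = 0.00569.
E = E° − (RT/nF) ln Q = 0.26 − (8.314×323)/(2×96500) × (-5.168) = 0.260 + 0.072 = 0.332 V.

0.332 V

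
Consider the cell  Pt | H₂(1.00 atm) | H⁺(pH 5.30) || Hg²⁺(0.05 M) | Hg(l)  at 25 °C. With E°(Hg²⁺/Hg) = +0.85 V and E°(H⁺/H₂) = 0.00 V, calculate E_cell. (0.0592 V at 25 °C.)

1.13 V

The Hg²⁺/Hg couple is the cathode, so E°_cell = 0.85 V; n = 2.
[H⁺] = 10^(−5.30) = 5 × 10^-6 M, and Q = [H⁺]^2 / ([Hg²⁺]·P(H₂)) = 5.02 × 10^-10.
E = E° − (0.0592/2) log Q = 0.85 − (0.0592/2)(-9.299) = 1.125 V.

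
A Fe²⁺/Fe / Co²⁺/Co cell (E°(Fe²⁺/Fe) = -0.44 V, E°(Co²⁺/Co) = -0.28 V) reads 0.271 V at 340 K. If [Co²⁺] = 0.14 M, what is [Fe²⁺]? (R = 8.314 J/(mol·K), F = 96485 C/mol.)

7.2 × 10^-5 M

From the Nernst equation, ln Q = nF(E° − E)/RT = 2×96485×(0.16 − 0.271)/(8.314×340) = -7.577, so Q = 5.12 × 10^-4.
With Q = [Fe²⁺]/[Co²⁺] and the known concentrations, [Fe²⁺] in the numerator gives [Fe²⁺] = 7.2 × 10^-5 M.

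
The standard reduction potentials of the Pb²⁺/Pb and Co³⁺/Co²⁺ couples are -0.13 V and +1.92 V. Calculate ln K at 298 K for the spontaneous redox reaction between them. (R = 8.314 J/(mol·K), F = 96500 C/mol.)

ln K = 159.7

E°_cell = +1.92 − (-0.13) = 2.05 V, with n = 2 electrons transferred.
At equilibrium E = 0, so the Nernst equation gives ln K = nFE°/RT = (2)(96500)(2.05)/((8.314)(298)) = 159.69.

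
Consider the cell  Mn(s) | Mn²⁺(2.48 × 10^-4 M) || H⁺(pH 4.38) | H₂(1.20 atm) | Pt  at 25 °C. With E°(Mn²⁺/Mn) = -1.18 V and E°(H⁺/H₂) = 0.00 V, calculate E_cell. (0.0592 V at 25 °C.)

1.03 V

The hydrogen couple is the cathode, so E°_cell = 1.18 V; n = 2.
[H⁺] = 10^(−4.38) = 4.2 × 10^-5 M, and Q = [Mn²⁺]·P(H₂) / [H⁺]^2 = 1.71 × 10^5.
E = E° − (0.0592/2) log Q = 1.18 − (0.0592/2)(5.234) = 1.025 V.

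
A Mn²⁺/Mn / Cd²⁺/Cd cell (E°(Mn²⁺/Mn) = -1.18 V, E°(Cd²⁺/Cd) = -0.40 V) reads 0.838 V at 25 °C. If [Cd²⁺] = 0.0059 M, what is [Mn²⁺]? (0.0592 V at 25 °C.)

From the Nernst equation, log Q = n(E° − E)/0.0592 = 2(0.78 − 0.838)/0.0592 = -1.959, so Q = 0.0110.
With Q = [Mn²⁺]/[Cd²⁺] and the known concentrations, [Mn²⁺] in the numerator gives [Mn²⁺] = 6.5 × 10^-5 M.

6.5 × 10^-5 M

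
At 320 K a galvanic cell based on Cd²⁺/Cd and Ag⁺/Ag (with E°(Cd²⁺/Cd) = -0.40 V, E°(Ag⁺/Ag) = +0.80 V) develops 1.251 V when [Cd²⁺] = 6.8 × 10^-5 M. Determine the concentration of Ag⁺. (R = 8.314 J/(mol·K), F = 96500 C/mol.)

0.052 M

From the Nernst equation, ln Q = nF(E° − E)/RT = 2×96500×(1.20 − 1.251)/(8.314×320) = -3.700, so Q = 0.0247.
With Q = [Cd²⁺]/[Ag⁺]^2 and the known concentrations, [Ag⁺]^2 in the denominator gives [Ag⁺] = 0.052 M.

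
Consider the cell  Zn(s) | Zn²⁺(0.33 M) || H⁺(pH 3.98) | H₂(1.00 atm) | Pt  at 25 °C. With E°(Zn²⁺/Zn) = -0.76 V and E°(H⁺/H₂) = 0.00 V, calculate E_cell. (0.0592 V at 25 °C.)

The hydrogen couple is the cathode, so E°_cell = 0.76 V; n = 2.
[H⁺] = 10^(−3.98) = 1 × 10^-4 M, and Q = [Zn²⁺]·P(H₂) / [H⁺]^2 = 3.01 × 10^7.
E = E° − (0.0592/2) log Q = 0.76 − (0.0592/2)(7.479) = 0.539 V.

0.54 V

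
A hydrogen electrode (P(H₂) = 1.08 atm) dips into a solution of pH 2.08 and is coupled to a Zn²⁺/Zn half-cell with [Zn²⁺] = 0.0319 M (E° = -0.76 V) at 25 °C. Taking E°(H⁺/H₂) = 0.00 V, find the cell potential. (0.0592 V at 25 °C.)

The hydrogen couple is the cathode, so E°_cell = 0.76 V; n = 2.
[H⁺] = 10^(−2.08) = 0.0083 M, and Q = [Zn²⁺]·P(H₂) / [H⁺]^2 = 498.
E = E° − (0.0592/2) log Q = 0.76 − (0.0592/2)(2.697) = 0.680 V.

0.68 V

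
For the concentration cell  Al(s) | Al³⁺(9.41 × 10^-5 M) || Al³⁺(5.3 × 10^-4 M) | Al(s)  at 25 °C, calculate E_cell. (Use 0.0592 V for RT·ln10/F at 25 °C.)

0.015 V

Both half-cells are Al³⁺/Al, so E°_cell = 0. The concentrated side is the cathode; the cell reaction moves Al³⁺ from high to low concentration with n = 3.
Q = [Al³⁺]_dilute/[Al³⁺]_conc = 9.41 × 10^-5/5.3 × 10^-4 = 0.178.
E = 0 − (0.0592/3) log Q = −(0.0592/3)(-0.751) = 0.0148 V.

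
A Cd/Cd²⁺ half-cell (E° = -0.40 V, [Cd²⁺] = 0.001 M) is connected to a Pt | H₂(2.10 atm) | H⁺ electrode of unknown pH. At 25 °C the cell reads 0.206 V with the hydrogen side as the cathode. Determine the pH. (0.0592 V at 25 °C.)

E°_cell = 0.40 V and n = 2.
log Q = n(E° − E)/0.0592 = 2×(0.40 − 0.206)/0.0592 = 6.554.
With Q = [Cd²⁺]·P(H₂) / [H⁺]^2, solving for [H⁺] gives log[H⁺] = -4.616, so pH = 4.62.

pH = 4.62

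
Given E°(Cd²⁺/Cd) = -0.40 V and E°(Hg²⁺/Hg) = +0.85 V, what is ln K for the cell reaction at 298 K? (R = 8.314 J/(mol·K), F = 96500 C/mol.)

ln K = 97.4

E°_cell = +0.85 − (-0.40) = 1.25 V, with n = 2 electrons transferred.
At equilibrium E = 0, so the Nernst equation gives ln K = nFE°/RT = (2)(96500)(1.25)/((8.314)(298)) = 97.37.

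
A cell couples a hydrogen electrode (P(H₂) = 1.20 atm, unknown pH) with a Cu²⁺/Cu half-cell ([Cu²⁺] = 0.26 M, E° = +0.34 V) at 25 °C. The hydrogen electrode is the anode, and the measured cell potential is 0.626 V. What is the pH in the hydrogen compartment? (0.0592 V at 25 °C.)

E°_cell = 0.34 V and n = 2.
log Q = n(E° − E)/0.0592 = 2×(0.34 − 0.626)/0.0592 = -9.662.
With Q = [H⁺]^2 / ([Cu²⁺]·P(H₂)), solving for [H⁺] gives log[H⁺] = -5.084, so pH = 5.08.

pH = 5.08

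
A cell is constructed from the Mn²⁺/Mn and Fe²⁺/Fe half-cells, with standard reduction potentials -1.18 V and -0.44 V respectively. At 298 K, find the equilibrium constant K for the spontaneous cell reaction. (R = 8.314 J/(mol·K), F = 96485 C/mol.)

1.1 × 10^25

E°_cell = -0.44 − (-1.18) = 0.74 V, with n = 2 electrons transferred.
At equilibrium E = 0, so the Nernst equation gives ln K = nFE°/RT = (2)(96485)(0.74)/((8.314)(298)) = 57.64.
K = e^57.64 = 1.1 × 10^25.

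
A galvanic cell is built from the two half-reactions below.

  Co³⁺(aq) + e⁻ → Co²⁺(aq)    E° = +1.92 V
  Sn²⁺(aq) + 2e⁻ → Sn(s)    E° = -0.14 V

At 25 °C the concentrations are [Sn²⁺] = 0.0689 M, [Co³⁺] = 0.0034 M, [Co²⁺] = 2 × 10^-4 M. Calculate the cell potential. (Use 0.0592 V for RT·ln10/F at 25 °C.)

2.17 V

The Co³⁺/Co²⁺ couple has the higher reduction potential and acts as the cathode, so E°_cell = +1.92 − (-0.14) = 2.06 V.
Balancing electrons gives n = 2; the reaction quotient is Q = [Sn²⁺]·[Co²⁺]^2/[Co³⁺]^2 = 2.38 × 10^-4.
At 25 °C, E = E° − (0.0592/n) log Q = 2.06 − (0.0592/2)(-3.623) = 2.060 + 0.107 = 2.167 V.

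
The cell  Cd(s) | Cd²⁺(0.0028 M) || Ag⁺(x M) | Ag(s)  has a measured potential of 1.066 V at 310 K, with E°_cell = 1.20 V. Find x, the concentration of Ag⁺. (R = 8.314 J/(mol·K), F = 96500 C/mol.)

From the Nernst equation, ln Q = nF(E° − E)/RT = 2×96500×(1.20 − 1.066)/(8.314×310) = 10.034, so Q = 2.28 × 10^4.
With Q = [Cd²⁺]/[Ag⁺]^2 and the known concentrations, [Ag⁺]^2 in the denominator gives [Ag⁺] = 3.5 × 10^-4 M.

3.5 × 10^-4 M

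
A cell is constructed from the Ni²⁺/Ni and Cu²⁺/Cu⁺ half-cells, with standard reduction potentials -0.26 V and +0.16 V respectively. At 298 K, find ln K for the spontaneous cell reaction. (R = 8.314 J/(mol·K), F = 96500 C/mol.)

E°_cell = +0.16 − (-0.26) = 0.42 V, with n = 2 electrons transferred.
At equilibrium E = 0, so the Nernst equation gives ln K = nFE°/RT = (2)(96500)(0.42)/((8.314)(298)) = 32.72.

ln K = 32.7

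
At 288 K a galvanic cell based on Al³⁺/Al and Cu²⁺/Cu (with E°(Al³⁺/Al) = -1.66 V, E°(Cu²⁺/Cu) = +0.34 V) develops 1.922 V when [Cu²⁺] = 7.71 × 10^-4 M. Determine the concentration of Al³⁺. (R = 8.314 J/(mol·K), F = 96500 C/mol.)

0.27 M

From the Nernst equation, ln Q = nF(E° − E)/RT = 6×96500×(2.00 − 1.922)/(8.314×288) = 18.861, so Q = 1.55 × 10^8.
With Q = [Al³⁺]^2/[Cu²⁺]^3 and the known concentrations, [Al³⁺]^2 in the numerator gives [Al³⁺] = 0.27 M.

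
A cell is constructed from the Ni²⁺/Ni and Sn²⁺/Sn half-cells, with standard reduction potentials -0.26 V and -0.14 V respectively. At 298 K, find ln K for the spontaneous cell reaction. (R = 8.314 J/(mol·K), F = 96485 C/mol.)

E°_cell = -0.14 − (-0.26) = 0.12 V, with n = 2 electrons transferred.
At equilibrium E = 0, so the Nernst equation gives ln K = nFE°/RT = (2)(96485)(0.12)/((8.314)(298)) = 9.35.

ln K = 9.3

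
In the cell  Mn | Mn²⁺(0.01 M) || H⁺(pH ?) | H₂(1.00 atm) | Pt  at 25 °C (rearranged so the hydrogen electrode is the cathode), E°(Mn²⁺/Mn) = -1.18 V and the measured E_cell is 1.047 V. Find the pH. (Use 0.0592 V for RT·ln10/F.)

E°_cell = 1.18 V and n = 2.
log Q = n(E° − E)/0.0592 = 2×(1.18 − 1.047)/0.0592 = 4.493.
With Q = [Mn²⁺]·P(H₂) / [H⁺]^2, solving for [H⁺] gives log[H⁺] = -3.247, so pH = 3.25.

pH = 3.25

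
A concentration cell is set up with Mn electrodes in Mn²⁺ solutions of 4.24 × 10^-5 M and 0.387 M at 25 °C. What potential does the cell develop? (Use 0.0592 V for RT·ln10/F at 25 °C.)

0.12 V

Both half-cells are Mn²⁺/Mn, so E°_cell = 0. The concentrated side is the cathode; the cell reaction moves Mn²⁺ from high to low concentration with n = 2.
Q = [Mn²⁺]_dilute/[Mn²⁺]_conc = 4.24 × 10^-5/0.387 = 1.1 × 10^-4.
E = 0 − (0.0592/2) log Q = −(0.0592/2)(-3.960) = 0.1172 V.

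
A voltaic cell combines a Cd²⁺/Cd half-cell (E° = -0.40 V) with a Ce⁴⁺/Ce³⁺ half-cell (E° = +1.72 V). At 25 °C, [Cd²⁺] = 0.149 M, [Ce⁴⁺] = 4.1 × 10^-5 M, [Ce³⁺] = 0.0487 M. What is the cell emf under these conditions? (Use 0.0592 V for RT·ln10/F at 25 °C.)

1.96 V

The Ce⁴⁺/Ce³⁺ couple has the higher reduction potential and acts as the cathode, so E°_cell = +1.72 − (-0.40) = 2.12 V.
Balancing electrons gives n = 2; the reaction quotient is Q = [Cd²⁺]·[Ce³⁺]^2/[Ce⁴⁺]^2 = 2.1 × 10^5.
At 25 °C, E = E° − (0.0592/n) log Q = 2.12 − (0.0592/2)(5.323) = 2.120 − 0.158 = 1.962 V.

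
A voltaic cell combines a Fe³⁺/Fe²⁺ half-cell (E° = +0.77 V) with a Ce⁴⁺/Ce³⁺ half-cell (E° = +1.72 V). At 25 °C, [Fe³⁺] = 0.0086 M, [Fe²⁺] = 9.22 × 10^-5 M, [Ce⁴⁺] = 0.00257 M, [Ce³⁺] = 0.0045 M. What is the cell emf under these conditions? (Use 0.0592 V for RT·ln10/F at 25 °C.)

The Ce⁴⁺/Ce³⁺ couple has the higher reduction potential and acts as the cathode, so E°_cell = +1.72 − (+0.77) = 0.95 V.
Balancing electrons gives n = 1; the reaction quotient is Q = [Fe³⁺]·[Ce³⁺]/([Fe²⁺]·[Ce⁴⁺]) = 163.
At 25 °C, E = E° − (0.0592/n) log Q = 0.95 − (0.0592/1)(2.213) = 0.950 − 0.131 = 0.819 V.

0.819 V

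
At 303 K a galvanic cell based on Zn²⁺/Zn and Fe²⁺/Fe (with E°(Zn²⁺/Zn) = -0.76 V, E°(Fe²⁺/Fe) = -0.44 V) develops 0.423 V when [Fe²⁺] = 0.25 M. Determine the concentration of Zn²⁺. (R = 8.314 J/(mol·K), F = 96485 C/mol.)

9.4 × 10^-5 M

From the Nernst equation, ln Q = nF(E° − E)/RT = 2×96485×(0.32 − 0.423)/(8.314×303) = -7.890, so Q = 3.74 × 10^-4.
With Q = [Zn²⁺]/[Fe²⁺] and the known concentrations, [Zn²⁺] in the numerator gives [Zn²⁺] = 9.4 × 10^-5 M.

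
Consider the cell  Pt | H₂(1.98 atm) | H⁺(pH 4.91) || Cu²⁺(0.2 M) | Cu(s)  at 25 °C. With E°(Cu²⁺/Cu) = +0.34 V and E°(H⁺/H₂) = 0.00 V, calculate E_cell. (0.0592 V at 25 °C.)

The Cu²⁺/Cu couple is the cathode, so E°_cell = 0.34 V; n = 2.
[H⁺] = 10^(−4.91) = 1.2 × 10^-5 M, and Q = [H⁺]^2 / ([Cu²⁺]·P(H₂)) = 3.82 × 10^-10.
E = E° − (0.0592/2) log Q = 0.34 − (0.0592/2)(-9.418) = 0.619 V.

0.62 V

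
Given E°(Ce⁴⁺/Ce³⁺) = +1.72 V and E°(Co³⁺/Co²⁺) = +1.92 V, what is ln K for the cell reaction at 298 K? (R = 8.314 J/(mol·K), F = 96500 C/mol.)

E°_cell = +1.92 − (+1.72) = 0.20 V, with n = 1 electron transferred.
At equilibrium E = 0, so the Nernst equation gives ln K = nFE°/RT = (1)(96500)(0.20)/((8.314)(298)) = 7.79.

ln K = 7.8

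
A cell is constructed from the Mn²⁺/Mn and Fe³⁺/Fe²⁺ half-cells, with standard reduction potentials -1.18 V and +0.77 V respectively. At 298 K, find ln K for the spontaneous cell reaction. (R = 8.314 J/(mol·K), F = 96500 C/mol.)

ln K = 151.9

E°_cell = +0.77 − (-1.18) = 1.95 V, with n = 2 electrons transferred.
At equilibrium E = 0, so the Nernst equation gives ln K = nFE°/RT = (2)(96500)(1.95)/((8.314)(298)) = 151.90.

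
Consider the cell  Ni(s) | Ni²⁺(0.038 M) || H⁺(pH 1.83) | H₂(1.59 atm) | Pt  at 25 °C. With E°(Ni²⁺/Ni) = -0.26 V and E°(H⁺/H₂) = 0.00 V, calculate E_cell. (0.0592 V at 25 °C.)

The hydrogen couple is the cathode, so E°_cell = 0.26 V; n = 2.
[H⁺] = 10^(−1.83) = 0.015 M, and Q = [Ni²⁺]·P(H₂) / [H⁺]^2 = 276.
E = E° − (0.0592/2) log Q = 0.26 − (0.0592/2)(2.441) = 0.188 V.

0.19 V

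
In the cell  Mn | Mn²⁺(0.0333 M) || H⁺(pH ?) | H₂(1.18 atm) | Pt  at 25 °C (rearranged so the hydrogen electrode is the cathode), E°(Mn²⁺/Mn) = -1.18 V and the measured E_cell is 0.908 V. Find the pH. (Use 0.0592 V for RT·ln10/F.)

E°_cell = 1.18 V and n = 2.
log Q = n(E° − E)/0.0592 = 2×(1.18 − 0.908)/0.0592 = 9.189.
With Q = [Mn²⁺]·P(H₂) / [H⁺]^2, solving for [H⁺] gives log[H⁺] = -5.297, so pH = 5.30.

pH = 5.30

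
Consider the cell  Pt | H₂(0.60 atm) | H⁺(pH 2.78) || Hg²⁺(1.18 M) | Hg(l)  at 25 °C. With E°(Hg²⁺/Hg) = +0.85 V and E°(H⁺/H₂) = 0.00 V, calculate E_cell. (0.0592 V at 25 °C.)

The Hg²⁺/Hg couple is the cathode, so E°_cell = 0.85 V; n = 2.
[H⁺] = 10^(−2.78) = 0.0017 M, and Q = [H⁺]^2 / ([Hg²⁺]·P(H₂)) = 3.89 × 10^-6.
E = E° − (0.0592/2) log Q = 0.85 − (0.0592/2)(-5.410) = 1.010 V.

1.01 V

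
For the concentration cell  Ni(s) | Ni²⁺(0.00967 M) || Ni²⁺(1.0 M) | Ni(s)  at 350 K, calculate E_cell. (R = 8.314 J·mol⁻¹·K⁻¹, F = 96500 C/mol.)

0.070 V

Both half-cells are Ni²⁺/Ni, so E°_cell = 0. The concentrated side is the cathode; the cell reaction moves Ni²⁺ from high to low concentration with n = 2.
Q = [Ni²⁺]_dilute/[Ni²⁺]_conc = 0.00967/1.0 = 0.00967.
E = 0 − (RT/nF) ln Q = −((8.314×350)/(2×96500))(-4.639) = 0.0699 V.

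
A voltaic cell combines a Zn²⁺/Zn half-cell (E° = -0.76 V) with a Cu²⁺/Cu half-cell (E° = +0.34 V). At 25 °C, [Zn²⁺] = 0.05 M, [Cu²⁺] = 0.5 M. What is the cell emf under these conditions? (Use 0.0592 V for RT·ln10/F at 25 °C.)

The Cu²⁺/Cu couple has the higher reduction potential and acts as the cathode, so E°_cell = +0.34 − (-0.76) = 1.10 V.
Balancing electrons gives n = 2; the reaction quotient is Q = [Zn²⁺]/[Cu²⁺] = 0.100.
At 25 °C, E = E° − (0.0592/n) log Q = 1.10 − (0.0592/2)(-1.000) = 1.100 + 0.030 = 1.130 V.

1.13 V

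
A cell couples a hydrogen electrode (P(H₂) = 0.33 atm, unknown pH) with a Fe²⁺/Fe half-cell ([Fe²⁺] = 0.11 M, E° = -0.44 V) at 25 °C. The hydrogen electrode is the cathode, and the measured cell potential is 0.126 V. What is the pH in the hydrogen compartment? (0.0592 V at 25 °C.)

E°_cell = 0.44 V and n = 2.
log Q = n(E° − E)/0.0592 = 2×(0.44 − 0.126)/0.0592 = 10.608.
With Q = [Fe²⁺]·P(H₂) / [H⁺]^2, solving for [H⁺] gives log[H⁺] = -6.024, so pH = 6.02.

pH = 6.02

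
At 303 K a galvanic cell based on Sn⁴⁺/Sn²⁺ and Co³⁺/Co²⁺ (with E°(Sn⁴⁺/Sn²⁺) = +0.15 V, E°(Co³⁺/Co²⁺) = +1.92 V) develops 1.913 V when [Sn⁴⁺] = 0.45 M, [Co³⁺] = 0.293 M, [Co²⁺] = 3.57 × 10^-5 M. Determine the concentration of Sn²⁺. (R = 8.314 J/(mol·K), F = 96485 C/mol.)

From the Nernst equation, ln Q = nF(E° − E)/RT = 2×96485×(1.77 − 1.913)/(8.314×303) = -10.954, so Q = 1.75 × 10^-5.
With Q = [Sn⁴⁺]·[Co²⁺]^2/([Sn²⁺]·[Co³⁺]^2) and the known concentrations, [Sn²⁺] in the denominator gives [Sn²⁺] = 3.8 × 10^-4 M.

3.8 × 10^-4 M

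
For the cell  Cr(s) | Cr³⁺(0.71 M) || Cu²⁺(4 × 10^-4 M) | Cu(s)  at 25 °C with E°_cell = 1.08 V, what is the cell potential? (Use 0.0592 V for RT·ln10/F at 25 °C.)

0.982 V

Balancing electrons gives n = 6; the reaction quotient is Q = [Cr³⁺]^2/[Cu²⁺]^3 = 7.88 × 10^9.
At 25 °C, E = E° − (0.0592/n) log Q = 1.08 − (0.0592/6)(9.896) = 1.080 − 0.098 = 0.982 V.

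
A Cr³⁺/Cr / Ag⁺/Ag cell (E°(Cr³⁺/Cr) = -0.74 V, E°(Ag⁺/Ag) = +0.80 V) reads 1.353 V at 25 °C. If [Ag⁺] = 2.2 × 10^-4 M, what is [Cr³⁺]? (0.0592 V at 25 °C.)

0.032 M

From the Nernst equation, log Q = n(E° − E)/0.0592 = 3(1.54 − 1.353)/0.0592 = 9.476, so Q = 2.99 × 10^9.
With Q = [Cr³⁺]/[Ag⁺]^3 and the known concentrations, [Cr³⁺] in the numerator gives [Cr³⁺] = 0.032 M.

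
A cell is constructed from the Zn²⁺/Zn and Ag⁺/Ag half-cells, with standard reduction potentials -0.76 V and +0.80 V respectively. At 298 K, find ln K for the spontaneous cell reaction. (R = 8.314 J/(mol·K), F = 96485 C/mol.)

ln K = 121.5

E°_cell = +0.80 − (-0.76) = 1.56 V, with n = 2 electrons transferred.
At equilibrium E = 0, so the Nernst equation gives ln K = nFE°/RT = (2)(96485)(1.56)/((8.314)(298)) = 121.50.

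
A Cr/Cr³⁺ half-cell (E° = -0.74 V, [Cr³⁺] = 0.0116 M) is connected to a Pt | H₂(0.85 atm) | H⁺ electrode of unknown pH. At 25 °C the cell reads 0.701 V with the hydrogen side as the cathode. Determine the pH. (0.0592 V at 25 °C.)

E°_cell = 0.74 V and n = 6.
log Q = n(E° − E)/0.0592 = 6×(0.74 − 0.701)/0.0592 = 3.953.
With Q = [Cr³⁺]^2·P(H₂)^3 / [H⁺]^6, solving for [H⁺] gives log[H⁺] = -1.339, so pH = 1.34.

pH = 1.34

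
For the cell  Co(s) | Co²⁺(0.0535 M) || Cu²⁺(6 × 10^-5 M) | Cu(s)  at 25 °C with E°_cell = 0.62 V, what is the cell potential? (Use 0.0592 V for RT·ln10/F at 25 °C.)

0.533 V

Balancing electrons gives n = 2; the reaction quotient is Q = [Co²⁺]/[Cu²⁺] = 892.
At 25 °C, E = E° − (0.0592/n) log Q = 0.62 − (0.0592/2)(2.950) = 0.620 − 0.087 = 0.533 V.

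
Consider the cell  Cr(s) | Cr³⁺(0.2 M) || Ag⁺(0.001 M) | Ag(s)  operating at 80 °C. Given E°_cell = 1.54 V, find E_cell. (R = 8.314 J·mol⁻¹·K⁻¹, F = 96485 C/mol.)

Balancing electrons gives n = 3; the reaction quotient is Q = [Cr³⁺]/[Ag⁺]^3 = 2 × 10^8.
E = E° − (RT/nF) ln Q = 1.54 − (8.314×353)/(3×96485) × (19.114) = 1.540 − 0.194 = 1.346 V.

1.35 V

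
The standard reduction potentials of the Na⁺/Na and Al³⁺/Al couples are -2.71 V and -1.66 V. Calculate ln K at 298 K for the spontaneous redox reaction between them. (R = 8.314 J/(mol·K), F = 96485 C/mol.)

E°_cell = -1.66 − (-2.71) = 1.05 V, with n = 3 electrons transferred.
At equilibrium E = 0, so the Nernst equation gives ln K = nFE°/RT = (3)(96485)(1.05)/((8.314)(298)) = 122.67.

ln K = 122.7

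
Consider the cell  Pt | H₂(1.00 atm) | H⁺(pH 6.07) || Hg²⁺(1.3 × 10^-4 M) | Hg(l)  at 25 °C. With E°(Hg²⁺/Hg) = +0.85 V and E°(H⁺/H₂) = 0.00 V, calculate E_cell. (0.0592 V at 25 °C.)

1.09 V

The Hg²⁺/Hg couple is the cathode, so E°_cell = 0.85 V; n = 2.
[H⁺] = 10^(−6.07) = 8.5 × 10^-7 M, and Q = [H⁺]^2 / ([Hg²⁺]·P(H₂)) = 5.57 × 10^-9.
E = E° − (0.0592/2) log Q = 0.85 − (0.0592/2)(-8.254) = 1.094 V.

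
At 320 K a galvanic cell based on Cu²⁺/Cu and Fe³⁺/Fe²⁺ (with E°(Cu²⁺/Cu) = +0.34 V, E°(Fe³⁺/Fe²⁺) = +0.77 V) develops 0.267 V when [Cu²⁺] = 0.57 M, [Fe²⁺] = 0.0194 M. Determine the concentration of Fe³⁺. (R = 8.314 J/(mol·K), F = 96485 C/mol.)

4 × 10^-5 M

From the Nernst equation, ln Q = nF(E° − E)/RT = 2×96485×(0.43 − 0.267)/(8.314×320) = 11.823, so Q = 1.36 × 10^5.
With Q = [Cu²⁺]·[Fe²⁺]^2/[Fe³⁺]^2 and the known concentrations, [Fe³⁺]^2 in the denominator gives [Fe³⁺] = 4 × 10^-5 M.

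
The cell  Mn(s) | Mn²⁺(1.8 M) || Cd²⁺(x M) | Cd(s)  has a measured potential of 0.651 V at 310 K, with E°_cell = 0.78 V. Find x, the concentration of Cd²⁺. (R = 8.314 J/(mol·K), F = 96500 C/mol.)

From the Nernst equation, ln Q = nF(E° − E)/RT = 2×96500×(0.78 − 0.651)/(8.314×310) = 9.660, so Q = 1.57 × 10^4.
With Q = [Mn²⁺]/[Cd²⁺] and the known concentrations, [Cd²⁺] in the denominator gives [Cd²⁺] = 1.1 × 10^-4 M.

1.1 × 10^-4 M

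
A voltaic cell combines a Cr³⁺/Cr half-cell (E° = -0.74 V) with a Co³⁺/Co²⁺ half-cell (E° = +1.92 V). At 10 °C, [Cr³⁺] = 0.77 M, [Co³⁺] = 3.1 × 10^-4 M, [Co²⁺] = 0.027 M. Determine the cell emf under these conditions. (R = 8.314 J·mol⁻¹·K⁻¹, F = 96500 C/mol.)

The Co³⁺/Co²⁺ couple has the higher reduction potential and acts as the cathode, so E°_cell = +1.92 − (-0.74) = 2.66 V.
Balancing electrons gives n = 3; the reaction quotient is Q = [Cr³⁺]·[Co²⁺]^3/[Co³⁺]^3 = 5.09 × 10^5.
E = E° − (RT/nF) ln Q = 2.66 − (8.314×283)/(3×96500) × (13.140) = 2.660 − 0.107 = 2.553 V.

2.55 V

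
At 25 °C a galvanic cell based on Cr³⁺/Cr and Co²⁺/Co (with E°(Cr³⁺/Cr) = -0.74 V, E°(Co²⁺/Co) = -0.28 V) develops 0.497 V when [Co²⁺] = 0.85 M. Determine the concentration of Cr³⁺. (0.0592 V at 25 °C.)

From the Nernst equation, log Q = n(E° − E)/0.0592 = 6(0.46 − 0.497)/0.0592 = -3.750, so Q = 1.78 × 10^-4.
With Q = [Cr³⁺]^2/[Co²⁺]^3 and the known concentrations, [Cr³⁺]^2 in the numerator gives [Cr³⁺] = 0.01 M.

0.01 M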